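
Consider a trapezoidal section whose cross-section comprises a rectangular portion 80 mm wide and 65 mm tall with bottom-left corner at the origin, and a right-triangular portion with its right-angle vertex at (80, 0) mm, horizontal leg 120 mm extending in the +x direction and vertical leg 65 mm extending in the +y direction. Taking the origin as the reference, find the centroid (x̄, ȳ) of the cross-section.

x̄ = 74.29 mm, ȳ = 27.86 mm

rectangular portion: A = 80 × 65 = 5200.00, centroid at (40.00, 32.50).
triangular portion: A = ½·120·65 = 3900.00, centroid at (120.00, 21.67).
ΣA = 9100.00 mm², ΣAx̄ = 676000.00 mm³, ΣAȳ = 253500.00 mm³.
x̄ = 676000.00/9100.00 = 74.29 mm; ȳ = 253500.00/9100.00 = 27.86 mm.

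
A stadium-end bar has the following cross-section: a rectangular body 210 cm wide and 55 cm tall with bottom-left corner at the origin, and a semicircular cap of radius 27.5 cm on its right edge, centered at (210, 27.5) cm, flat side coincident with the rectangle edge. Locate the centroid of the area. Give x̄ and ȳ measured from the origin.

Part | A | x̄ᵢ | ȳᵢ | A·x̄ᵢ | A·ȳᵢ
rectangular body | 11550.00 | 105.00 | 27.50 | 1212750.00 | 317625.00
semicircular end | 1187.91 | 221.67 | 27.50 | 263326.67 | 32667.65
Σ | 12737.91 |  |  | 1476076.67 | 350292.65
x̄ = 1476076.67 / 12737.91 = 115.88 cm
ȳ = 350292.65 / 12737.91 = 27.50 cm

x̄ = 115.88 cm, ȳ = 27.50 cm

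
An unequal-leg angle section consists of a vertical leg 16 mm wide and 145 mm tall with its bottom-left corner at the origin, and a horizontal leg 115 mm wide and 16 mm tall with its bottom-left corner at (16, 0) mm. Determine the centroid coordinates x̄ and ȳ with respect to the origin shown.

x̄ = 36.97 mm, ȳ = 43.97 mm

vertical leg: A = 16 × 145 = 2320.00, centroid at (8.00, 72.50).
horizontal leg: A = 115 × 16 = 1840.00, centroid at (73.50, 8.00).
ΣA = 4160.00 mm², ΣAx̄ = 153800.00 mm³, ΣAȳ = 182920.00 mm³.
x̄ = 153800.00/4160.00 = 36.97 mm; ȳ = 182920.00/4160.00 = 43.97 mm.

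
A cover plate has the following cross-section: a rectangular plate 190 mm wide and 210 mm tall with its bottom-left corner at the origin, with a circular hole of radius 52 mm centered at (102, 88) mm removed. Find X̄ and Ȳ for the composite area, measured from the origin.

plate: A = 190 × 210 = 39900.00, centroid at (95.00, 105.00).
hole: A = −π·52² = -8494.87, centroid at (102.00, 88.00).
ΣA = 31405.13 mm²
ΣAX̄ = (39900.00)(95.00) + (-8494.87)(102.00) = 2924023.61 mm³
ΣAȲ = (39900.00)(105.00) + (-8494.87)(88.00) = 3441951.74 mm³
X̄ = 2924023.61 / 31405.13 = 93.11 mm
Ȳ = 3441951.74 / 31405.13 = 109.60 mm

X̄ = 93.11 mm, Ȳ = 109.60 mm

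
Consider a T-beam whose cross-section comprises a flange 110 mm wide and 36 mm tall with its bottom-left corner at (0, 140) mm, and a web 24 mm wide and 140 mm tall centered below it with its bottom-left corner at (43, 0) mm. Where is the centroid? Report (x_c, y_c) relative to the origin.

x_c = 55.00 mm, y_c = 117.61 mm

web: A = 24 × 140 = 3360.00, centroid at (55.00, 70.00).
flange: A = 110 × 36 = 3960.00, centroid at (55.00, 158.00).
ΣA = 7320.00 mm²
ΣAx_c = (3360.00)(55.00) + (3960.00)(55.00) = 402600.00 mm³
ΣAy_c = (3360.00)(70.00) + (3960.00)(158.00) = 860880.00 mm³
x_c = 402600.00 / 7320.00 = 55.00 mm
y_c = 860880.00 / 7320.00 = 117.61 mm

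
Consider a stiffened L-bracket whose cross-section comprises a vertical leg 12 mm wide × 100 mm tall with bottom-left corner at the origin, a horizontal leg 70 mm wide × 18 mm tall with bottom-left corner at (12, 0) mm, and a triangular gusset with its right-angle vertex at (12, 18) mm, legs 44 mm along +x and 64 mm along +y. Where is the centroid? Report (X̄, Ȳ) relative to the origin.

X̄ = 26.88 mm, Ȳ = 32.76 mm

vertical leg: A = 12 × 100 = 1200.00, centroid at (6.00, 50.00).
horizontal leg: A = 70 × 18 = 1260.00, centroid at (47.00, 9.00).
gusset: A = ½·44·64 = 1408.00, centroid at (26.67, 39.33).
ΣA = 3868.00 mm², ΣAX̄ = 103966.67 mm³, ΣAȲ = 126721.33 mm³.
X̄ = 103966.67/3868.00 = 26.88 mm; Ȳ = 126721.33/3868.00 = 32.76 mm.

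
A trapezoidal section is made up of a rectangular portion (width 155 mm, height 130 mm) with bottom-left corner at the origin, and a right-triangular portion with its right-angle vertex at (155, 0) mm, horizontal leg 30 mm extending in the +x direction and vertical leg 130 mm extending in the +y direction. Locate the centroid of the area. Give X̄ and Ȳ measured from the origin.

Part | A | x̄ᵢ | ȳᵢ | A·x̄ᵢ | A·ȳᵢ
rectangular portion | 20150.00 | 77.50 | 65.00 | 1561625.00 | 1309750.00
triangular portion | 1950.00 | 165.00 | 43.33 | 321750.00 | 84500.00
Σ | 22100.00 |  |  | 1883375.00 | 1394250.00
X̄ = 1883375.00 / 22100.00 = 85.22 mm
Ȳ = 1394250.00 / 22100.00 = 63.09 mm

X̄ = 85.22 mm, Ȳ = 63.09 mm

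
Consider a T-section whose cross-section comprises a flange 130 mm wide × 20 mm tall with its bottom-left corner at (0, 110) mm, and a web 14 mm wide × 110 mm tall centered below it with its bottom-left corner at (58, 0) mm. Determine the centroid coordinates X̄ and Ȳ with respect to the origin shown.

X̄ = 65.00 mm, Ȳ = 95.82 mm

web: A = 14 × 110 = 1540.00, centroid at (65.00, 55.00).
flange: A = 130 × 20 = 2600.00, centroid at (65.00, 120.00).
ΣA = 4140.00 mm²
ΣAX̄ = (1540.00)(65.00) + (2600.00)(65.00) = 269100.00 mm³
ΣAȲ = (1540.00)(55.00) + (2600.00)(120.00) = 396700.00 mm³
X̄ = 269100.00 / 4140.00 = 65.00 mm
Ȳ = 396700.00 / 4140.00 = 95.82 mm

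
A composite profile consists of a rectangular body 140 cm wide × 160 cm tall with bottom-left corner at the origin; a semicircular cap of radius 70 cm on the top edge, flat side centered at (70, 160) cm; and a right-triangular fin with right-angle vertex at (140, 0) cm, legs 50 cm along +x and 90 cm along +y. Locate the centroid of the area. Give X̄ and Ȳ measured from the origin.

X̄ = 76.03 cm, Ȳ = 102.63 cm

rectangular body: A = 140 × 160 = 22400.00, centroid at (70.00, 80.00).
semicircular top: A = ½π·70² = 7696.90, centroid at (70.00, 189.71).
triangular fin: A = ½·50·90 = 2250.00, centroid at (156.67, 30.00).
ΣA = 32346.90 cm², ΣAX̄ = 2459283.14 cm³, ΣAȲ = 3319670.99 cm³.
X̄ = 2459283.14/32346.90 = 76.03 cm; Ȳ = 3319670.99/32346.90 = 102.63 cm.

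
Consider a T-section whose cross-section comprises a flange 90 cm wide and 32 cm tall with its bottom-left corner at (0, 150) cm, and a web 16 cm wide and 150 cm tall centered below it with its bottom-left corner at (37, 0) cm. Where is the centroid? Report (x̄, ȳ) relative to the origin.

x̄ = 45.00 cm, ȳ = 124.64 cm

Part | A | x̄ᵢ | ȳᵢ | A·x̄ᵢ | A·ȳᵢ
web | 2400.00 | 45.00 | 75.00 | 108000.00 | 180000.00
flange | 2880.00 | 45.00 | 166.00 | 129600.00 | 478080.00
Σ | 5280.00 |  |  | 237600.00 | 658080.00
x̄ = 237600.00 / 5280.00 = 45.00 cm
ȳ = 658080.00 / 5280.00 = 124.64 cm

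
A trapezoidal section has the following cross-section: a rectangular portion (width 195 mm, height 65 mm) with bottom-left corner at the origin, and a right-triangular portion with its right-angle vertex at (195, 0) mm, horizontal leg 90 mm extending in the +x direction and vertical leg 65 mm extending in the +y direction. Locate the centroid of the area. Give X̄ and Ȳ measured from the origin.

X̄ = 121.41 mm, Ȳ = 30.47 mm

rectangular portion: A = 195 × 65 = 12675.00, centroid at (97.50, 32.50).
triangular portion: A = ½·90·65 = 2925.00, centroid at (225.00, 21.67).
ΣA = 15600.00 mm², ΣAX̄ = 1893937.50 mm³, ΣAȲ = 475312.50 mm³.
X̄ = 1893937.50/15600.00 = 121.41 mm; Ȳ = 475312.50/15600.00 = 30.47 mm.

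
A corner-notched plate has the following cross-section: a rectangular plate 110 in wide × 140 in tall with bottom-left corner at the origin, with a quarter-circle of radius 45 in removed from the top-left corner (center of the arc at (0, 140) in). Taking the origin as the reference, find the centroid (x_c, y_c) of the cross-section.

Part | A | x̄ᵢ | ȳᵢ | A·x̄ᵢ | A·ȳᵢ
plate | 15400.00 | 55.00 | 70.00 | 847000.00 | 1078000.00
removed quarter-circle | -1590.43 | 19.10 | 120.90 | -30375.00 | -192285.38
Σ | 13809.57 |  |  | 816625.00 | 885714.62
x_c = 816625.00 / 13809.57 = 59.13 in
y_c = 885714.62 / 13809.57 = 64.14 in

x_c = 59.13 in, y_c = 64.14 in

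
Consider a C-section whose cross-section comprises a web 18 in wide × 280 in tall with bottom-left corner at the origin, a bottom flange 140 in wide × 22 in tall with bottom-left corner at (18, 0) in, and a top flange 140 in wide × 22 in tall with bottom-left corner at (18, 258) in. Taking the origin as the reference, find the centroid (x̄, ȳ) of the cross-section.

x̄ = 52.45 in, ȳ = 140.00 in

web: A = 18 × 280 = 5040.00, centroid at (9.00, 140.00).
bottom flange: A = 140 × 22 = 3080.00, centroid at (88.00, 11.00).
top flange: A = 140 × 22 = 3080.00, centroid at (88.00, 269.00).
ΣA = 11200.00 in²
ΣAx̄ = (5040.00)(9.00) + (3080.00)(88.00) + (3080.00)(88.00) = 587440.00 in³
ΣAȳ = (5040.00)(140.00) + (3080.00)(11.00) + (3080.00)(269.00) = 1568000.00 in³
x̄ = 587440.00 / 11200.00 = 52.45 in
ȳ = 1568000.00 / 11200.00 = 140.00 in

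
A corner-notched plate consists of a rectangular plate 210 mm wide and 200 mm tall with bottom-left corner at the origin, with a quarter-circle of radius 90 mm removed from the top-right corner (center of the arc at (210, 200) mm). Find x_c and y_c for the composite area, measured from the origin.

plate: A = 210 × 200 = 42000.00, centroid at (105.00, 100.00).
removed quarter-circle: A = −¼π·90² = -6361.73, centroid at (171.80, 161.80).
ΣA = 35638.27 mm²
ΣAx_c = (42000.00)(105.00) + (-6361.73)(171.80) = 3317037.72 mm³
ΣAy_c = (42000.00)(100.00) + (-6361.73)(161.80) = 3170654.98 mm³
x_c = 3317037.72 / 35638.27 = 93.08 mm
y_c = 3170654.98 / 35638.27 = 88.97 mm

x_c = 93.08 mm, y_c = 88.97 mm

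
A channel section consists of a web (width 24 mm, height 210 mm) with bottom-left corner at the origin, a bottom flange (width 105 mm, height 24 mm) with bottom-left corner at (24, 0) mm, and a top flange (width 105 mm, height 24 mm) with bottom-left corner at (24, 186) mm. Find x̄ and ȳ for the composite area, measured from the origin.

web: A = 24 × 210 = 5040.00, centroid at (12.00, 105.00).
bottom flange: A = 105 × 24 = 2520.00, centroid at (76.50, 12.00).
top flange: A = 105 × 24 = 2520.00, centroid at (76.50, 198.00).
ΣA = 10080.00 mm², ΣAx̄ = 446040.00 mm³, ΣAȳ = 1058400.00 mm³.
x̄ = 446040.00/10080.00 = 44.25 mm; ȳ = 1058400.00/10080.00 = 105.00 mm.

x̄ = 44.25 mm, ȳ = 105.00 mm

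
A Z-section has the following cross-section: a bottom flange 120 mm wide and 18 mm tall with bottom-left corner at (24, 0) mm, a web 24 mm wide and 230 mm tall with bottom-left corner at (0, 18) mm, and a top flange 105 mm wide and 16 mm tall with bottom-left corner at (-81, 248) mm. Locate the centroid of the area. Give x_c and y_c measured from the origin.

bottom flange: A = 120 × 18 = 2160.00, centroid at (84.00, 9.00).
web: A = 24 × 230 = 5520.00, centroid at (12.00, 133.00).
top flange: A = 105 × 16 = 1680.00, centroid at (-28.50, 256.00).
ΣA = 9360.00 mm²
ΣAx_c = (2160.00)(84.00) + (5520.00)(12.00) + (1680.00)(-28.50) = 199800.00 mm³
ΣAy_c = (2160.00)(9.00) + (5520.00)(133.00) + (1680.00)(256.00) = 1183680.00 mm³
x_c = 199800.00 / 9360.00 = 21.35 mm
y_c = 1183680.00 / 9360.00 = 126.46 mm

x_c = 21.35 mm, y_c = 126.46 mm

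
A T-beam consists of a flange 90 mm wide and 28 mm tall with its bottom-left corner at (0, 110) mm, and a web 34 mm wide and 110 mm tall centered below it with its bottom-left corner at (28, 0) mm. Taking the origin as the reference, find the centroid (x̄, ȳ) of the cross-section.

x̄ = 45.00 mm, ȳ = 82.78 mm

web: A = 34 × 110 = 3740.00, centroid at (45.00, 55.00).
flange: A = 90 × 28 = 2520.00, centroid at (45.00, 124.00).
ΣA = 6260.00 mm²
ΣAx̄ = (3740.00)(45.00) + (2520.00)(45.00) = 281700.00 mm³
ΣAȳ = (3740.00)(55.00) + (2520.00)(124.00) = 518180.00 mm³
x̄ = 281700.00 / 6260.00 = 45.00 mm
ȳ = 518180.00 / 6260.00 = 82.78 mm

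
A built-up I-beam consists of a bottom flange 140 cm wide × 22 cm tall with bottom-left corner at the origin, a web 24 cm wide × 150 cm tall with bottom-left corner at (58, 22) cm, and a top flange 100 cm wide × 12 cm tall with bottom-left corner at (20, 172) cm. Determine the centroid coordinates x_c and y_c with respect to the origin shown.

bottom flange: A = 140 × 22 = 3080.00, centroid at (70.00, 11.00).
web: A = 24 × 150 = 3600.00, centroid at (70.00, 97.00).
top flange: A = 100 × 12 = 1200.00, centroid at (70.00, 178.00).
ΣA = 7880.00 cm²
ΣAx_c = (3080.00)(70.00) + (3600.00)(70.00) + (1200.00)(70.00) = 551600.00 cm³
ΣAy_c = (3080.00)(11.00) + (3600.00)(97.00) + (1200.00)(178.00) = 596680.00 cm³
x_c = 551600.00 / 7880.00 = 70.00 cm
y_c = 596680.00 / 7880.00 = 75.72 cm

x_c = 70.00 cm, y_c = 75.72 cm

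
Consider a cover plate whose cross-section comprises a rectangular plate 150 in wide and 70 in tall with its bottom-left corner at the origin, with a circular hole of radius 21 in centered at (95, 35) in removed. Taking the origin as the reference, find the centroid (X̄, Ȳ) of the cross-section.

X̄ = 71.96 in, Ȳ = 35.00 in

plate: A = 150 × 70 = 10500.00, centroid at (75.00, 35.00).
hole: A = −π·21² = -1385.44, centroid at (95.00, 35.00).
ΣA = 9114.56 in²
ΣAX̄ = (10500.00)(75.00) + (-1385.44)(95.00) = 655882.98 in³
ΣAȲ = (10500.00)(35.00) + (-1385.44)(35.00) = 319009.52 in³
X̄ = 655882.98 / 9114.56 = 71.96 in
Ȳ = 319009.52 / 9114.56 = 35.00 in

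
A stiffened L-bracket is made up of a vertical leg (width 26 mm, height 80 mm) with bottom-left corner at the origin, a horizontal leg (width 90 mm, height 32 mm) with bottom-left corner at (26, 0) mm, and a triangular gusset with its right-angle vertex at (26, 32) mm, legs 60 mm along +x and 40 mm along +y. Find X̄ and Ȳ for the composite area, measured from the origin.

vertical leg: A = 26 × 80 = 2080.00, centroid at (13.00, 40.00).
horizontal leg: A = 90 × 32 = 2880.00, centroid at (71.00, 16.00).
gusset: A = ½·60·40 = 1200.00, centroid at (46.00, 45.33).
ΣA = 6160.00 mm²
ΣAX̄ = (2080.00)(13.00) + (2880.00)(71.00) + (1200.00)(46.00) = 286720.00 mm³
ΣAȲ = (2080.00)(40.00) + (2880.00)(16.00) + (1200.00)(45.33) = 183680.00 mm³
X̄ = 286720.00 / 6160.00 = 46.55 mm
Ȳ = 183680.00 / 6160.00 = 29.82 mm

X̄ = 46.55 mm, Ȳ = 29.82 mm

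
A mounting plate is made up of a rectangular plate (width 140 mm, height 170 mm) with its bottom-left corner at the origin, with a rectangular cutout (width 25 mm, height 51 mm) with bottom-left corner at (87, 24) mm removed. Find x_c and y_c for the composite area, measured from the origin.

plate: A = 140 × 170 = 23800.00, centroid at (70.00, 85.00).
hole: A = −(25 × 51) = -1275.00, centroid at (99.50, 49.50).
ΣA = 22525.00 mm², ΣAx_c = 1539137.50 mm³, ΣAy_c = 1959887.50 mm³.
x_c = 1539137.50/22525.00 = 68.33 mm; y_c = 1959887.50/22525.00 = 87.01 mm.

x_c = 68.33 mm, y_c = 87.01 mm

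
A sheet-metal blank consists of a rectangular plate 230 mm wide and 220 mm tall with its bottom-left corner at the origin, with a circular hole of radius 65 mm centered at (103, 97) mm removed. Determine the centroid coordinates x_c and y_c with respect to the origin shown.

x_c = 119.27 mm, y_c = 114.62 mm

plate: A = 230 × 220 = 50600.00, centroid at (115.00, 110.00).
hole: A = −π·65² = -13273.23, centroid at (103.00, 97.00).
ΣA = 37326.77 mm²
ΣAx_c = (50600.00)(115.00) + (-13273.23)(103.00) = 4451857.42 mm³
ΣAy_c = (50600.00)(110.00) + (-13273.23)(97.00) = 4278496.79 mm³
x_c = 4451857.42 / 37326.77 = 119.27 mm
y_c = 4278496.79 / 37326.77 = 114.62 mm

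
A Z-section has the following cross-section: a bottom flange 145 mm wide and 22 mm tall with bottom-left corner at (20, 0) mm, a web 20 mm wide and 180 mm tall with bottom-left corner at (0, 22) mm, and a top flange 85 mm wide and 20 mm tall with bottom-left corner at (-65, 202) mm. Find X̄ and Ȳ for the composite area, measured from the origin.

bottom flange: A = 145 × 22 = 3190.00, centroid at (92.50, 11.00).
web: A = 20 × 180 = 3600.00, centroid at (10.00, 112.00).
top flange: A = 85 × 20 = 1700.00, centroid at (-22.50, 212.00).
ΣA = 8490.00 mm², ΣAX̄ = 292825.00 mm³, ΣAȲ = 798690.00 mm³.
X̄ = 292825.00/8490.00 = 34.49 mm; Ȳ = 798690.00/8490.00 = 94.07 mm.

X̄ = 34.49 mm, Ȳ = 94.07 mm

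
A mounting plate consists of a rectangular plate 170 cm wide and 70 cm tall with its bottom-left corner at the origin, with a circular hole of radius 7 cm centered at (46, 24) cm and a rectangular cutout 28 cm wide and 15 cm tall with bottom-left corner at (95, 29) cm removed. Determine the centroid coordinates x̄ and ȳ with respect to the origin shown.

x̄ = 84.64 cm, ȳ = 35.09 cm

plate: A = 170 × 70 = 11900.00, centroid at (85.00, 35.00).
hole 1: A = −π·7² = -153.94, centroid at (46.00, 24.00).
hole 2: A = −(28 × 15) = -420.00, centroid at (109.00, 36.50).
ΣA = 11326.06 cm², ΣAx̄ = 958638.85 cm³, ΣAȳ = 397475.49 cm³.
x̄ = 958638.85/11326.06 = 84.64 cm; ȳ = 397475.49/11326.06 = 35.09 cm.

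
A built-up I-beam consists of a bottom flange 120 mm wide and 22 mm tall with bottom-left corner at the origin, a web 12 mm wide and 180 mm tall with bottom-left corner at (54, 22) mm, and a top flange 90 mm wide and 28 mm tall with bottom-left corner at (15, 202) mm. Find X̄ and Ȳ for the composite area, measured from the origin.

X̄ = 60.00 mm, Ȳ = 111.38 mm

Part | A | x̄ᵢ | ȳᵢ | A·x̄ᵢ | A·ȳᵢ
bottom flange | 2640.00 | 60.00 | 11.00 | 158400.00 | 29040.00
web | 2160.00 | 60.00 | 112.00 | 129600.00 | 241920.00
top flange | 2520.00 | 60.00 | 216.00 | 151200.00 | 544320.00
Σ | 7320.00 |  |  | 439200.00 | 815280.00
X̄ = 439200.00 / 7320.00 = 60.00 mm
Ȳ = 815280.00 / 7320.00 = 111.38 mm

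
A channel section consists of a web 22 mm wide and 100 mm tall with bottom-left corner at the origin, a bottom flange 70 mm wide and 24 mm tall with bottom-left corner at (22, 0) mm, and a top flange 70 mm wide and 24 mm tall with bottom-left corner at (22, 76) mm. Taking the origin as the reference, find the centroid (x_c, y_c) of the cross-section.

x_c = 38.80 mm, y_c = 50.00 mm

Part | A | x̄ᵢ | ȳᵢ | A·x̄ᵢ | A·ȳᵢ
web | 2200.00 | 11.00 | 50.00 | 24200.00 | 110000.00
bottom flange | 1680.00 | 57.00 | 12.00 | 95760.00 | 20160.00
top flange | 1680.00 | 57.00 | 88.00 | 95760.00 | 147840.00
Σ | 5560.00 |  |  | 215720.00 | 278000.00
x_c = 215720.00 / 5560.00 = 38.80 mm
y_c = 278000.00 / 5560.00 = 50.00 mm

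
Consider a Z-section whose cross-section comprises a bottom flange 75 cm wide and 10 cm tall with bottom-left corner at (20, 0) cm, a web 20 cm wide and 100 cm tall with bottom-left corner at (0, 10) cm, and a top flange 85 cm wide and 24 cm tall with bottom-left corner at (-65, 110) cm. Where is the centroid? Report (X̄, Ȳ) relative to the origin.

Part | A | x̄ᵢ | ȳᵢ | A·x̄ᵢ | A·ȳᵢ
bottom flange | 750.00 | 57.50 | 5.00 | 43125.00 | 3750.00
web | 2000.00 | 10.00 | 60.00 | 20000.00 | 120000.00
top flange | 2040.00 | -22.50 | 122.00 | -45900.00 | 248880.00
Σ | 4790.00 |  |  | 17225.00 | 372630.00
X̄ = 17225.00 / 4790.00 = 3.60 cm
Ȳ = 372630.00 / 4790.00 = 77.79 cm

X̄ = 3.60 cm, Ȳ = 77.79 cm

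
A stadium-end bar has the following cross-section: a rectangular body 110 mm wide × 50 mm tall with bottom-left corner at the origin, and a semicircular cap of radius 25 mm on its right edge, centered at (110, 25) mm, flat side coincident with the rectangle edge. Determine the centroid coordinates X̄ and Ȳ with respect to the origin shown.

Part | A | x̄ᵢ | ȳᵢ | A·x̄ᵢ | A·ȳᵢ
rectangular body | 5500.00 | 55.00 | 25.00 | 302500.00 | 137500.00
semicircular end | 981.75 | 120.61 | 25.00 | 118408.91 | 24543.69
Σ | 6481.75 |  |  | 420908.91 | 162043.69
X̄ = 420908.91 / 6481.75 = 64.94 mm
Ȳ = 162043.69 / 6481.75 = 25.00 mm

X̄ = 64.94 mm, Ȳ = 25.00 mm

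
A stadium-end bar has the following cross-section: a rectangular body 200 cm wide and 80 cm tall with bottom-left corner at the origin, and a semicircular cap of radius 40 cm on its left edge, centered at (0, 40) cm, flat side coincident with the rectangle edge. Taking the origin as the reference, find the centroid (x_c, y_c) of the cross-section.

x_c = 84.12 cm, y_c = 40.00 cm

Part | A | x̄ᵢ | ȳᵢ | A·x̄ᵢ | A·ȳᵢ
rectangular body | 16000.00 | 100.00 | 40.00 | 1600000.00 | 640000.00
semicircular end | 2513.27 | -16.98 | 40.00 | -42666.67 | 100530.96
Σ | 18513.27 |  |  | 1557333.33 | 740530.96
x_c = 1557333.33 / 18513.27 = 84.12 cm
y_c = 740530.96 / 18513.27 = 40.00 cm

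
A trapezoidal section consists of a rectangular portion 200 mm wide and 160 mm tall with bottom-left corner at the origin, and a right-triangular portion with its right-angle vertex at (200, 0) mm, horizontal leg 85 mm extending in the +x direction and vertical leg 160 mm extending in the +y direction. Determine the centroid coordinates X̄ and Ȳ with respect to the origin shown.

rectangular portion: A = 200 × 160 = 32000.00, centroid at (100.00, 80.00).
triangular portion: A = ½·85·160 = 6800.00, centroid at (228.33, 53.33).
ΣA = 38800.00 mm², ΣAX̄ = 4752666.67 mm³, ΣAȲ = 2922666.67 mm³.
X̄ = 4752666.67/38800.00 = 122.49 mm; Ȳ = 2922666.67/38800.00 = 75.33 mm.

X̄ = 122.49 mm, Ȳ = 75.33 mm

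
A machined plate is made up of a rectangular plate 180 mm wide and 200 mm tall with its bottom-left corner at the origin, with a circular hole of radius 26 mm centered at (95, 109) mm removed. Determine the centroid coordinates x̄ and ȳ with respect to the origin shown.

plate: A = 180 × 200 = 36000.00, centroid at (90.00, 100.00).
hole: A = −π·26² = -2123.72, centroid at (95.00, 109.00).
ΣA = 33876.28 mm², ΣAx̄ = 3038246.92 mm³, ΣAȳ = 3368514.89 mm³.
x̄ = 3038246.92/33876.28 = 89.69 mm; ȳ = 3368514.89/33876.28 = 99.44 mm.

x̄ = 89.69 mm, ȳ = 99.44 mm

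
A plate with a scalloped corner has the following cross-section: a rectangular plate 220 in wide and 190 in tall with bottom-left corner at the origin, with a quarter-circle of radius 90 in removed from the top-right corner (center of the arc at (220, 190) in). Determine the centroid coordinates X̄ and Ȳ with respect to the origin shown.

Part | A | x̄ᵢ | ȳᵢ | A·x̄ᵢ | A·ȳᵢ
plate | 41800.00 | 110.00 | 95.00 | 4598000.00 | 3971000.00
removed quarter-circle | -6361.73 | 181.80 | 151.80 | -1156579.53 | -965727.77
Σ | 35438.27 |  |  | 3441420.47 | 3005272.23
X̄ = 3441420.47 / 35438.27 = 97.11 in
Ȳ = 3005272.23 / 35438.27 = 84.80 in

X̄ = 97.11 in, Ȳ = 84.80 in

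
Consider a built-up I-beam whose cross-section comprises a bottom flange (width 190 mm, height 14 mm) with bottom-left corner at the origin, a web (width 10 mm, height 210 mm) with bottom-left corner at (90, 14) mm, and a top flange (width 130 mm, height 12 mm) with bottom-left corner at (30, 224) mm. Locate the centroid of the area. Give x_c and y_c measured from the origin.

bottom flange: A = 190 × 14 = 2660.00, centroid at (95.00, 7.00).
web: A = 10 × 210 = 2100.00, centroid at (95.00, 119.00).
top flange: A = 130 × 12 = 1560.00, centroid at (95.00, 230.00).
ΣA = 6320.00 mm²
ΣAx_c = (2660.00)(95.00) + (2100.00)(95.00) + (1560.00)(95.00) = 600400.00 mm³
ΣAy_c = (2660.00)(7.00) + (2100.00)(119.00) + (1560.00)(230.00) = 627320.00 mm³
x_c = 600400.00 / 6320.00 = 95.00 mm
y_c = 627320.00 / 6320.00 = 99.26 mm

x_c = 95.00 mm, y_c = 99.26 mm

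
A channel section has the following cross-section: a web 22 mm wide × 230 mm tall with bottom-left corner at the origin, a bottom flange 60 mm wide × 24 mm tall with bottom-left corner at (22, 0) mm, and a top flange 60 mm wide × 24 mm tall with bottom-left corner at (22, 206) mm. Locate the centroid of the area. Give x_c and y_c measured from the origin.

x_c = 25.87 mm, y_c = 115.00 mm

web: A = 22 × 230 = 5060.00, centroid at (11.00, 115.00).
bottom flange: A = 60 × 24 = 1440.00, centroid at (52.00, 12.00).
top flange: A = 60 × 24 = 1440.00, centroid at (52.00, 218.00).
ΣA = 7940.00 mm²
ΣAx_c = (5060.00)(11.00) + (1440.00)(52.00) + (1440.00)(52.00) = 205420.00 mm³
ΣAy_c = (5060.00)(115.00) + (1440.00)(12.00) + (1440.00)(218.00) = 913100.00 mm³
x_c = 205420.00 / 7940.00 = 25.87 mm
y_c = 913100.00 / 7940.00 = 115.00 mm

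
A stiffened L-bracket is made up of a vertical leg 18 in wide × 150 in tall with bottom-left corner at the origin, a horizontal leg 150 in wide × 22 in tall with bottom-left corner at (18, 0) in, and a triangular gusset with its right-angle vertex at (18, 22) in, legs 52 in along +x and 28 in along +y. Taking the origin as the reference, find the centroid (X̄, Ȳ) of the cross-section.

X̄ = 53.05 in, Ȳ = 38.88 in

vertical leg: A = 18 × 150 = 2700.00, centroid at (9.00, 75.00).
horizontal leg: A = 150 × 22 = 3300.00, centroid at (93.00, 11.00).
gusset: A = ½·52·28 = 728.00, centroid at (35.33, 31.33).
ΣA = 6728.00 in², ΣAX̄ = 356922.67 in³, ΣAȲ = 261610.67 in³.
X̄ = 356922.67/6728.00 = 53.05 in; Ȳ = 261610.67/6728.00 = 38.88 in.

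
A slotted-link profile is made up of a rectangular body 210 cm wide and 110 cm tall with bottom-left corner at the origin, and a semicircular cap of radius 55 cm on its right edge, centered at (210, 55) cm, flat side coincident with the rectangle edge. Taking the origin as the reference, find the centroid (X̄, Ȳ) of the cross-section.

Part | A | x̄ᵢ | ȳᵢ | A·x̄ᵢ | A·ȳᵢ
rectangular body | 23100.00 | 105.00 | 55.00 | 2425500.00 | 1270500.00
semicircular end | 4751.66 | 233.34 | 55.00 | 1108765.03 | 261341.24
Σ | 27851.66 |  |  | 3534265.03 | 1531841.24
X̄ = 3534265.03 / 27851.66 = 126.90 cm
Ȳ = 1531841.24 / 27851.66 = 55.00 cm

X̄ = 126.90 cm, Ȳ = 55.00 cm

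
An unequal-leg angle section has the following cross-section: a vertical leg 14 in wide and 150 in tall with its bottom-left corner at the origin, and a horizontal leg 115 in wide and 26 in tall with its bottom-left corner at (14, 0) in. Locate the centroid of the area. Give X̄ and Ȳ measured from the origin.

vertical leg: A = 14 × 150 = 2100.00, centroid at (7.00, 75.00).
horizontal leg: A = 115 × 26 = 2990.00, centroid at (71.50, 13.00).
ΣA = 5090.00 in², ΣAX̄ = 228485.00 in³, ΣAȲ = 196370.00 in³.
X̄ = 228485.00/5090.00 = 44.89 in; Ȳ = 196370.00/5090.00 = 38.58 in.

X̄ = 44.89 in, Ȳ = 38.58 in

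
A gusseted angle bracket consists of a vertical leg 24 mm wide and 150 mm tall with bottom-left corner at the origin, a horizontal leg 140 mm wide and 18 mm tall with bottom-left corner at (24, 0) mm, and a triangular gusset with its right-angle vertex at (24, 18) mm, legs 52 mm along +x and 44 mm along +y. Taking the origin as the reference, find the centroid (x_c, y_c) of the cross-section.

vertical leg: A = 24 × 150 = 3600.00, centroid at (12.00, 75.00).
horizontal leg: A = 140 × 18 = 2520.00, centroid at (94.00, 9.00).
gusset: A = ½·52·44 = 1144.00, centroid at (41.33, 32.67).
ΣA = 7264.00 mm², ΣAx_c = 327365.33 mm³, ΣAy_c = 330050.67 mm³.
x_c = 327365.33/7264.00 = 45.07 mm; y_c = 330050.67/7264.00 = 45.44 mm.

x_c = 45.07 mm, y_c = 45.44 mm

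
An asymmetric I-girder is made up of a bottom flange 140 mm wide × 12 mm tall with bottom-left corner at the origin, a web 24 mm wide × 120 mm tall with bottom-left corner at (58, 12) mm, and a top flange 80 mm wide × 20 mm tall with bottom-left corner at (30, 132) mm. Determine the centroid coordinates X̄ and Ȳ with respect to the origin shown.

X̄ = 70.00 mm, Ȳ = 72.18 mm

bottom flange: A = 140 × 12 = 1680.00, centroid at (70.00, 6.00).
web: A = 24 × 120 = 2880.00, centroid at (70.00, 72.00).
top flange: A = 80 × 20 = 1600.00, centroid at (70.00, 142.00).
ΣA = 6160.00 mm²
ΣAX̄ = (1680.00)(70.00) + (2880.00)(70.00) + (1600.00)(70.00) = 431200.00 mm³
ΣAȲ = (1680.00)(6.00) + (2880.00)(72.00) + (1600.00)(142.00) = 444640.00 mm³
X̄ = 431200.00 / 6160.00 = 70.00 mm
Ȳ = 444640.00 / 6160.00 = 72.18 mm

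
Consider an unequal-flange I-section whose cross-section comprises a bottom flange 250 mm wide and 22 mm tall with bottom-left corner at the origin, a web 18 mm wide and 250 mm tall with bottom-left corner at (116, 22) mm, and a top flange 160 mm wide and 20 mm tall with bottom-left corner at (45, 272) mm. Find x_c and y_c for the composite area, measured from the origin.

x_c = 125.00 mm, y_c = 123.06 mm

bottom flange: A = 250 × 22 = 5500.00, centroid at (125.00, 11.00).
web: A = 18 × 250 = 4500.00, centroid at (125.00, 147.00).
top flange: A = 160 × 20 = 3200.00, centroid at (125.00, 282.00).
ΣA = 13200.00 mm²
ΣAx_c = (5500.00)(125.00) + (4500.00)(125.00) + (3200.00)(125.00) = 1650000.00 mm³
ΣAy_c = (5500.00)(11.00) + (4500.00)(147.00) + (3200.00)(282.00) = 1624400.00 mm³
x_c = 1650000.00 / 13200.00 = 125.00 mm
y_c = 1624400.00 / 13200.00 = 123.06 mm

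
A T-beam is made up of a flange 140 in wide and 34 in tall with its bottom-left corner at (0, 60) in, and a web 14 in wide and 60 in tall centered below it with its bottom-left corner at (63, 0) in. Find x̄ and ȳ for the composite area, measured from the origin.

x̄ = 70.00 in, ȳ = 69.95 in

web: A = 14 × 60 = 840.00, centroid at (70.00, 30.00).
flange: A = 140 × 34 = 4760.00, centroid at (70.00, 77.00).
ΣA = 5600.00 in², ΣAx̄ = 392000.00 in³, ΣAȳ = 391720.00 in³.
x̄ = 392000.00/5600.00 = 70.00 in; ȳ = 391720.00/5600.00 = 69.95 in.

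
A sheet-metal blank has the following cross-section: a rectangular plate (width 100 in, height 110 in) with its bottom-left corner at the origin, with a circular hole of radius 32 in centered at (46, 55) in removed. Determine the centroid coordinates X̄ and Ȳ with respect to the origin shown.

Part | A | x̄ᵢ | ȳᵢ | A·x̄ᵢ | A·ȳᵢ
plate | 11000.00 | 50.00 | 55.00 | 550000.00 | 605000.00
hole | -3216.99 | 46.00 | 55.00 | -147981.58 | -176934.50
Σ | 7783.01 |  |  | 402018.42 | 428065.50
X̄ = 402018.42 / 7783.01 = 51.65 in
Ȳ = 428065.50 / 7783.01 = 55.00 in

X̄ = 51.65 in, Ȳ = 55.00 in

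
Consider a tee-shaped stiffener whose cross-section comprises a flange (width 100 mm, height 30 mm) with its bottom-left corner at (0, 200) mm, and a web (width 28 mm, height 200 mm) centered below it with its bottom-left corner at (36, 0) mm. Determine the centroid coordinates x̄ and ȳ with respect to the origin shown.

Part | A | x̄ᵢ | ȳᵢ | A·x̄ᵢ | A·ȳᵢ
web | 5600.00 | 50.00 | 100.00 | 280000.00 | 560000.00
flange | 3000.00 | 50.00 | 215.00 | 150000.00 | 645000.00
Σ | 8600.00 |  |  | 430000.00 | 1205000.00
x̄ = 430000.00 / 8600.00 = 50.00 mm
ȳ = 1205000.00 / 8600.00 = 140.12 mm

x̄ = 50.00 mm, ȳ = 140.12 mm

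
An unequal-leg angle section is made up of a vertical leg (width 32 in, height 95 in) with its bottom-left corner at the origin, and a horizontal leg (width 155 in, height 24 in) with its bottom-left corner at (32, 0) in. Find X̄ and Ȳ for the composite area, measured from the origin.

X̄ = 67.45 in, Ȳ = 27.96 in

vertical leg: A = 32 × 95 = 3040.00, centroid at (16.00, 47.50).
horizontal leg: A = 155 × 24 = 3720.00, centroid at (109.50, 12.00).
ΣA = 6760.00 in², ΣAX̄ = 455980.00 in³, ΣAȲ = 189040.00 in³.
X̄ = 455980.00/6760.00 = 67.45 in; Ȳ = 189040.00/6760.00 = 27.96 in.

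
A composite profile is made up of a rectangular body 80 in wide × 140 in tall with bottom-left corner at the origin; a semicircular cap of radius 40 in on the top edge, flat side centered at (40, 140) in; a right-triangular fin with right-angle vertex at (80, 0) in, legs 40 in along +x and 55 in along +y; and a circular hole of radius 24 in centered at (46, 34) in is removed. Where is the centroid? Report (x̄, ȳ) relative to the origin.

x̄ = 43.68 in, ȳ = 87.45 in

rectangular body: A = 80 × 140 = 11200.00, centroid at (40.00, 70.00).
semicircular top: A = ½π·40² = 2513.27, centroid at (40.00, 156.98).
triangular fin: A = ½·40·55 = 1100.00, centroid at (93.33, 18.33).
hole: A = −π·24² = -1809.56, centroid at (46.00, 34.00).
ΣA = 13003.72 in², ΣAx̄ = 567957.99 in³, ΣAȳ = 1137166.76 in³.
x̄ = 567957.99/13003.72 = 43.68 in; ȳ = 1137166.76/13003.72 = 87.45 in.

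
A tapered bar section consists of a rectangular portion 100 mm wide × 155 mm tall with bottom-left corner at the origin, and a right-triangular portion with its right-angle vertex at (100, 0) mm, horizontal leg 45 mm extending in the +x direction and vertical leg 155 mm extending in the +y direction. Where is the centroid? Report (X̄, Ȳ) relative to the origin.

rectangular portion: A = 100 × 155 = 15500.00, centroid at (50.00, 77.50).
triangular portion: A = ½·45·155 = 3487.50, centroid at (115.00, 51.67).
ΣA = 18987.50 mm², ΣAX̄ = 1176062.50 mm³, ΣAȲ = 1381437.50 mm³.
X̄ = 1176062.50/18987.50 = 61.94 mm; Ȳ = 1381437.50/18987.50 = 72.76 mm.

X̄ = 61.94 mm, Ȳ = 72.76 mm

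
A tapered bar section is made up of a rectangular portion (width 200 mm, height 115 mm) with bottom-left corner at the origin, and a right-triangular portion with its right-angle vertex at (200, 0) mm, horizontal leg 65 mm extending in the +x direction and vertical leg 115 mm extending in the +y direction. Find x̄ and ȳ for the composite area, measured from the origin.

x̄ = 117.01 mm, ȳ = 54.82 mm

rectangular portion: A = 200 × 115 = 23000.00, centroid at (100.00, 57.50).
triangular portion: A = ½·65·115 = 3737.50, centroid at (221.67, 38.33).
ΣA = 26737.50 mm²
ΣAx̄ = (23000.00)(100.00) + (3737.50)(221.67) = 3128479.17 mm³
ΣAȳ = (23000.00)(57.50) + (3737.50)(38.33) = 1465770.83 mm³
x̄ = 3128479.17 / 26737.50 = 117.01 mm
ȳ = 1465770.83 / 26737.50 = 54.82 mm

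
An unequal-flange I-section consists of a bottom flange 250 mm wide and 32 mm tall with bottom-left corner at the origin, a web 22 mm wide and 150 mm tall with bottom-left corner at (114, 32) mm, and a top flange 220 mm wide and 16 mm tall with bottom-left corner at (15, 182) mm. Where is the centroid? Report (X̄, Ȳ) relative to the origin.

X̄ = 125.00 mm, Ȳ = 77.59 mm

bottom flange: A = 250 × 32 = 8000.00, centroid at (125.00, 16.00).
web: A = 22 × 150 = 3300.00, centroid at (125.00, 107.00).
top flange: A = 220 × 16 = 3520.00, centroid at (125.00, 190.00).
ΣA = 14820.00 mm², ΣAX̄ = 1852500.00 mm³, ΣAȲ = 1149900.00 mm³.
X̄ = 1852500.00/14820.00 = 125.00 mm; Ȳ = 1149900.00/14820.00 = 77.59 mm.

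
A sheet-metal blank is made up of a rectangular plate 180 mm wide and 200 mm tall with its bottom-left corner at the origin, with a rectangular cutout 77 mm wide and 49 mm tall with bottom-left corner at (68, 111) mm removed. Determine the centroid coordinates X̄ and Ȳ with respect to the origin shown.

X̄ = 88.07 mm, Ȳ = 95.84 mm

plate: A = 180 × 200 = 36000.00, centroid at (90.00, 100.00).
hole: A = −(77 × 49) = -3773.00, centroid at (106.50, 135.50).
ΣA = 32227.00 mm²
ΣAX̄ = (36000.00)(90.00) + (-3773.00)(106.50) = 2838175.50 mm³
ΣAȲ = (36000.00)(100.00) + (-3773.00)(135.50) = 3088758.50 mm³
X̄ = 2838175.50 / 32227.00 = 88.07 mm
Ȳ = 3088758.50 / 32227.00 = 95.84 mm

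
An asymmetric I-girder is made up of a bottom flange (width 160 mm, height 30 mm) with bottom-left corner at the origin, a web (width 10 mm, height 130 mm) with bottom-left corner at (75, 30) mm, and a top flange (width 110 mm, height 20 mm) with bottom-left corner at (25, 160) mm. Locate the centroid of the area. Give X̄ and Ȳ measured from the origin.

X̄ = 80.00 mm, Ȳ = 68.61 mm

bottom flange: A = 160 × 30 = 4800.00, centroid at (80.00, 15.00).
web: A = 10 × 130 = 1300.00, centroid at (80.00, 95.00).
top flange: A = 110 × 20 = 2200.00, centroid at (80.00, 170.00).
ΣA = 8300.00 mm²
ΣAX̄ = (4800.00)(80.00) + (1300.00)(80.00) + (2200.00)(80.00) = 664000.00 mm³
ΣAȲ = (4800.00)(15.00) + (1300.00)(95.00) + (2200.00)(170.00) = 569500.00 mm³
X̄ = 664000.00 / 8300.00 = 80.00 mm
Ȳ = 569500.00 / 8300.00 = 68.61 mm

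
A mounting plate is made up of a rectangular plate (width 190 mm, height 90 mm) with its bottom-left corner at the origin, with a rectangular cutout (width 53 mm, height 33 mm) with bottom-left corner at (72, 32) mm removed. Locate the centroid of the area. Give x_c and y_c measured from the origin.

plate: A = 190 × 90 = 17100.00, centroid at (95.00, 45.00).
hole: A = −(53 × 33) = -1749.00, centroid at (98.50, 48.50).
ΣA = 15351.00 mm²
ΣAx_c = (17100.00)(95.00) + (-1749.00)(98.50) = 1452223.50 mm³
ΣAy_c = (17100.00)(45.00) + (-1749.00)(48.50) = 684673.50 mm³
x_c = 1452223.50 / 15351.00 = 94.60 mm
y_c = 684673.50 / 15351.00 = 44.60 mm

x_c = 94.60 mm, y_c = 44.60 mm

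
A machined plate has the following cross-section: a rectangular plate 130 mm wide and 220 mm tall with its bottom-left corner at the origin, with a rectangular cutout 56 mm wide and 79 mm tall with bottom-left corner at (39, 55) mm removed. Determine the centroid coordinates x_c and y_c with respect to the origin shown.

x_c = 64.63 mm, y_c = 112.84 mm

Part | A | x̄ᵢ | ȳᵢ | A·x̄ᵢ | A·ȳᵢ
plate | 28600.00 | 65.00 | 110.00 | 1859000.00 | 3146000.00
hole | -4424.00 | 67.00 | 94.50 | -296408.00 | -418068.00
Σ | 24176.00 |  |  | 1562592.00 | 2727932.00
x_c = 1562592.00 / 24176.00 = 64.63 mm
y_c = 2727932.00 / 24176.00 = 112.84 mm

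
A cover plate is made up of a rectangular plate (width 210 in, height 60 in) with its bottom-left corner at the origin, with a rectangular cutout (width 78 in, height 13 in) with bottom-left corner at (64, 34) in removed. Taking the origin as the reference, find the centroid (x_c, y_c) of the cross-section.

x_c = 105.18 in, y_c = 29.08 in

Part | A | x̄ᵢ | ȳᵢ | A·x̄ᵢ | A·ȳᵢ
plate | 12600.00 | 105.00 | 30.00 | 1323000.00 | 378000.00
hole | -1014.00 | 103.00 | 40.50 | -104442.00 | -41067.00
Σ | 11586.00 |  |  | 1218558.00 | 336933.00
x_c = 1218558.00 / 11586.00 = 105.18 in
y_c = 336933.00 / 11586.00 = 29.08 in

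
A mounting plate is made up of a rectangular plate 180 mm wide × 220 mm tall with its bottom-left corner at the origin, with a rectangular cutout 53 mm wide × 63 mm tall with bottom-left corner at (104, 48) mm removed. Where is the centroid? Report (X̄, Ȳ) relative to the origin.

X̄ = 86.27 mm, Ȳ = 112.81 mm

plate: A = 180 × 220 = 39600.00, centroid at (90.00, 110.00).
hole: A = −(53 × 63) = -3339.00, centroid at (130.50, 79.50).
ΣA = 36261.00 mm²
ΣAX̄ = (39600.00)(90.00) + (-3339.00)(130.50) = 3128260.50 mm³
ΣAȲ = (39600.00)(110.00) + (-3339.00)(79.50) = 4090549.50 mm³
X̄ = 3128260.50 / 36261.00 = 86.27 mm
Ȳ = 4090549.50 / 36261.00 = 112.81 mm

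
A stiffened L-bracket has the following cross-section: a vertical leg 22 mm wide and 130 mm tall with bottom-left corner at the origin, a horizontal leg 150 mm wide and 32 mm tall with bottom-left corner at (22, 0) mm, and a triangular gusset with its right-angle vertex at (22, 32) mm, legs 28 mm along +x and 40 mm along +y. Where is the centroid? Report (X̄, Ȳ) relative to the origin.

Part | A | x̄ᵢ | ȳᵢ | A·x̄ᵢ | A·ȳᵢ
vertical leg | 2860.00 | 11.00 | 65.00 | 31460.00 | 185900.00
horizontal leg | 4800.00 | 97.00 | 16.00 | 465600.00 | 76800.00
gusset | 560.00 | 31.33 | 45.33 | 17546.67 | 25386.67
Σ | 8220.00 |  |  | 514606.67 | 288086.67
X̄ = 514606.67 / 8220.00 = 62.60 mm
Ȳ = 288086.67 / 8220.00 = 35.05 mm

X̄ = 62.60 mm, Ȳ = 35.05 mm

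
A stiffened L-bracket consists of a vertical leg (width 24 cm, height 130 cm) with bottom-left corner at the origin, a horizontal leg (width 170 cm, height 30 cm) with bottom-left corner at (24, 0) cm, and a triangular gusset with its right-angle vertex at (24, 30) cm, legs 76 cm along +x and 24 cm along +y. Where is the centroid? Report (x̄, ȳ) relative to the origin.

x̄ = 69.90 cm, ȳ = 34.38 cm

vertical leg: A = 24 × 130 = 3120.00, centroid at (12.00, 65.00).
horizontal leg: A = 170 × 30 = 5100.00, centroid at (109.00, 15.00).
gusset: A = ½·76·24 = 912.00, centroid at (49.33, 38.00).
ΣA = 9132.00 cm², ΣAx̄ = 638332.00 cm³, ΣAȳ = 313956.00 cm³.
x̄ = 638332.00/9132.00 = 69.90 cm; ȳ = 313956.00/9132.00 = 34.38 cm.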